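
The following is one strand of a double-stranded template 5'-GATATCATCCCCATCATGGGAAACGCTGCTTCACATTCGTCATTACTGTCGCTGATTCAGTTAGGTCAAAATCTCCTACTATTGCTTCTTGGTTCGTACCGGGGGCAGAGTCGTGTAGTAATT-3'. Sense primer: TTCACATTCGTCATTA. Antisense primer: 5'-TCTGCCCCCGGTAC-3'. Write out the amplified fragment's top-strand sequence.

5'-TTCACATTCGTCATTACTGTCGCTGATTCAGTTAGGTCAAAATCTCCTACTATTGCTTCTTGGTTCGTACCGGGGGCAGA-3'

Scanning the template, TTCACATTCGTCATTA occurs at positions 30–45; this primer anneals to the bottom strand there with its 3' end pointing downstream.
The reverse primer's reverse complement is GTACCGGGGGCAGA, which matches the template at positions 96–109.
The product is the template from position 30 through 109 (80 bp).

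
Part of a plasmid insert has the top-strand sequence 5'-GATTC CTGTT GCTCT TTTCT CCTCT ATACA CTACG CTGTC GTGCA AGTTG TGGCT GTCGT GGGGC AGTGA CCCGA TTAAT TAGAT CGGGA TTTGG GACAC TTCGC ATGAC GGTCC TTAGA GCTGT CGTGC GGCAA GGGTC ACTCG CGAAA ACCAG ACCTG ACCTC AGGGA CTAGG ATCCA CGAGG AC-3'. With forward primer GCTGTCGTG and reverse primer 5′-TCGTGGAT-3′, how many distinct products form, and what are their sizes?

Three products: 149 bp, 131 bp, 63 bp

The forward primer GCTGTCGTG matches the top strand at positions 35–43, 53–61, 121–129.
The reverse primer's reverse complement is ATCCACGA, matching at positions 176–183.
Each forward site pairs with the reverse site to give a product ending at position 183: sizes 149, 131, 63 bp.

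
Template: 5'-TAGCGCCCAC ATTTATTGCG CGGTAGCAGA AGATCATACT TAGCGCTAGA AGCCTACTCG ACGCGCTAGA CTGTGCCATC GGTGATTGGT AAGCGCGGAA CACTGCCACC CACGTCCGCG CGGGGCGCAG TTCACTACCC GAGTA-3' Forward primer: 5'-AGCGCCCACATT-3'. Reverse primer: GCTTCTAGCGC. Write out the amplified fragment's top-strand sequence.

5'-AGCGCCCACATTTATTGCGCGGTAGCAGAAGATCATACTTAGCGCTAGAAGC-3'

Forward primer AGCGCCCACATT is found on the top strand at positions 2–13.
Reverse complement of the reverse primer: GCGCTAGAAGC. This occurs on the top strand at positions 43–53.
The product is the template from position 2 through 53 (52 bp).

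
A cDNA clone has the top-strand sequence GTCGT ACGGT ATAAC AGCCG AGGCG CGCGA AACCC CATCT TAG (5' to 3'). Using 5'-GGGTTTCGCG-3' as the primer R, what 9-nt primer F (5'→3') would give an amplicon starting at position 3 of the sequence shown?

The reverse primer's reverse complement CGCGAAACCC matches the template at positions 26–35; the product starts at position 3.
The forward primer is identical to the top strand over positions 3–11: CGTACGGTA.

5'-CGTACGGTA-3'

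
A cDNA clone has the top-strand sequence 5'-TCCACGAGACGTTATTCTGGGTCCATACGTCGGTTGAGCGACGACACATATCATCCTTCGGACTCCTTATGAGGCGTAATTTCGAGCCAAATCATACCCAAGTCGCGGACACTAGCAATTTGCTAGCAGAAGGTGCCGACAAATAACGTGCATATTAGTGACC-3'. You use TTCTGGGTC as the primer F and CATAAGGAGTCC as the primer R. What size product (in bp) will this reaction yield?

57 bp

Forward primer TTCTGGGTC is found on the top strand at positions 15–23.
Taking the reverse complement of CATAAGGAGTCC gives GGACTCCTTATG, found at positions 60–71 on the template; the primer anneals here to the top strand with its 3' end pointing upstream.
Amplicon spans positions 15–71: 57 bp.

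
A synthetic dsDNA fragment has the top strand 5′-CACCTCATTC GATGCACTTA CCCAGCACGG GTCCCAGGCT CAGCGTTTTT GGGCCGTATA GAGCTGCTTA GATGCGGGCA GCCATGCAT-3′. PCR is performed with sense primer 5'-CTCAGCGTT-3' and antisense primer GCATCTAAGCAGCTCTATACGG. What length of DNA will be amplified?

Forward primer CTCAGCGTT is found on the top strand at positions 39–47.
The reverse primer's reverse complement is CCGTATAGAGCTGCTTAGATGC, which matches the template at positions 54–75.
Product length = (reverse-primer end) − (forward-primer start) + 1 = 75 − 39 + 1 = 37 bp.

37 bp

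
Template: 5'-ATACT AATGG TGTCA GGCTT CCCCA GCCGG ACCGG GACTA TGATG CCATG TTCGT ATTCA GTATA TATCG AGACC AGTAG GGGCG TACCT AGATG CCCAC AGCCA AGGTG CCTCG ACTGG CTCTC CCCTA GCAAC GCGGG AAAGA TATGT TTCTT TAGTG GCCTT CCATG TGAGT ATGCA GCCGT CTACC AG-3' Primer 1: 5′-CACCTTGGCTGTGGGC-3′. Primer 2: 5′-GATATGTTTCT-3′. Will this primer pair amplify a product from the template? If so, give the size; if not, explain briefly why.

No product — the primers' 3' ends point away from each other.

Primer 1 (CACCTTGGCTGTGGGC) has reverse complement GCCCACAGCCAAGGTG, which matches the top strand at positions 95–110; primer 1 anneals to the top strand there with its 3' end pointing upstream toward position 95.
Primer 2 (GATATGTTTCT) matches the top strand directly at positions 144–154; it anneals to the bottom strand with its 3' end pointing downstream toward position 154.
The 3' ends diverge (primer 1 extends toward position 1, primer 2 toward position 192), so the primers never converge on a shared product.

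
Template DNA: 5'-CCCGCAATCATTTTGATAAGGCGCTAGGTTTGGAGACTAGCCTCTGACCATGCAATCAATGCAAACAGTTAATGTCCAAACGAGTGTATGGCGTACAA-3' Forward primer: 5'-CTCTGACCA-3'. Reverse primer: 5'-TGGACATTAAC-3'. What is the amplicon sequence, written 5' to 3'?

Forward primer CTCTGACCA is found on the top strand at positions 42–50.
Taking the reverse complement of TGGACATTAAC gives GTTAATGTCCA, found at positions 68–78 on the template; the primer anneals here to the top strand with its 3' end pointing upstream.
The product is the template from position 42 through 78 (37 bp).

5'-CTCTGACCATGCAATCAATGCAAACAGTTAATGTCCA-3'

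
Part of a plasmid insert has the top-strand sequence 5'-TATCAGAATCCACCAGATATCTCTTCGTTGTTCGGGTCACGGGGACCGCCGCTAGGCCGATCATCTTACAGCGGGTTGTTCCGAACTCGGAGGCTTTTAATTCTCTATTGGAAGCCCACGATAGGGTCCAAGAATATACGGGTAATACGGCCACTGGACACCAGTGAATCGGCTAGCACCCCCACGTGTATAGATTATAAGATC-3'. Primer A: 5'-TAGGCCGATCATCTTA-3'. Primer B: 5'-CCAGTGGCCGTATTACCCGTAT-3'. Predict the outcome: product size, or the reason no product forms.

Yes — a 105 bp product.

Primer A (TAGGCCGATCATCTTA) matches the top strand at positions 53–68; it acts as a forward primer.
Primer B's reverse complement is ATACGGGTAATACGGCCACTGG, matching the top strand at positions 136–157; it acts as a reverse primer.
The 3' ends face each other across positions 53–157, giving a 105 bp product.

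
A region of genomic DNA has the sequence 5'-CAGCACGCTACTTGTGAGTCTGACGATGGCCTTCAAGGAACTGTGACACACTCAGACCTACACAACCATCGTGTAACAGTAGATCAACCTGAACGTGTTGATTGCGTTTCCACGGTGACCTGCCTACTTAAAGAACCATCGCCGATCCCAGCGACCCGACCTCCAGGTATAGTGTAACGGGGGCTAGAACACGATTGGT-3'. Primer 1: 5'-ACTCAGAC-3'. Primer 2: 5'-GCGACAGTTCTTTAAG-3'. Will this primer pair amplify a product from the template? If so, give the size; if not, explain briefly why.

Primer 2 (GCGACAGTTCTTTAAG) does not match the top strand, and its reverse complement CTTAAAGAACTGTCGC does not match either.
With no annealing site for primer 2, no amplification occurs.

No product — primer 2 has no binding site in the template.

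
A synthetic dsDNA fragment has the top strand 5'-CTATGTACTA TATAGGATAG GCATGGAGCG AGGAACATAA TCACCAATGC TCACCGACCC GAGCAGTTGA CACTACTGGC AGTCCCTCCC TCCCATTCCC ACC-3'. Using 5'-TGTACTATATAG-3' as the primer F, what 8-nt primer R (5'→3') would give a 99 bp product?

5'-GTGGGAAT-3'

The forward primer binds at positions 4–15, so a 99 bp product ends at position 4 + 99 − 1 = 102.
The reverse primer anneals to the top strand over positions 95–102, i.e. to ATTCCCAC.
Its sequence written 5'→3' is the reverse complement: GTGGGAAT.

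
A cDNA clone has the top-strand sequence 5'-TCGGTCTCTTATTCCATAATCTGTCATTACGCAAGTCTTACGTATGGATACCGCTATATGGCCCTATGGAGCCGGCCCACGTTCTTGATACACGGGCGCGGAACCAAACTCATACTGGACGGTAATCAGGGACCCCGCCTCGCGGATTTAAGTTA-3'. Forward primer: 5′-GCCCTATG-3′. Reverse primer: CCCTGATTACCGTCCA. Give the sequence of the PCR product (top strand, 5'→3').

5'-GCCCTATGGAGCCGGCCCACGTTCTTGATACACGGGCGCGGAACCAAACTCATACTGGACGGTAATCAGGG-3'

Forward primer GCCCTATG is found on the top strand at positions 61–68.
Taking the reverse complement of CCCTGATTACCGTCCA gives TGGACGGTAATCAGGG, found at positions 116–131 on the template; the primer anneals here to the top strand with its 3' end pointing upstream.
The product is the template from position 61 through 131 (71 bp).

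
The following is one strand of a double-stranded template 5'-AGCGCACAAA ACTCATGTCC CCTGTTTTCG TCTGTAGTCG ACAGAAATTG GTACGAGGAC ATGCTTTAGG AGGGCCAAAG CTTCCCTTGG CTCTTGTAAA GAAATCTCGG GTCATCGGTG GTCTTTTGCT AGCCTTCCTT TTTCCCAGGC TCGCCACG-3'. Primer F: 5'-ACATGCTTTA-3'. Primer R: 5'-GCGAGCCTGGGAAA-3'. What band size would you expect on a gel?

Scanning the template, ACATGCTTTA occurs at positions 59–68; this primer anneals to the bottom strand there with its 3' end pointing downstream.
The reverse primer's reverse complement is TTTCCCAGGCTCGC, which matches the template at positions 141–154.
Amplicon spans positions 59–154: 96 bp.

96 bp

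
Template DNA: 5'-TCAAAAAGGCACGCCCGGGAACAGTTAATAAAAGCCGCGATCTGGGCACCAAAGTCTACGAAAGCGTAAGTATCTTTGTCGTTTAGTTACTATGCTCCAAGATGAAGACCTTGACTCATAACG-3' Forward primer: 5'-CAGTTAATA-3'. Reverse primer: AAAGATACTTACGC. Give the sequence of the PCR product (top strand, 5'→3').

The forward primer matches the template at positions 22–30.
The reverse primer's reverse complement is GCGTAAGTATCTTT, which matches the template at positions 64–77.
The product is the template from position 22 through 77 (56 bp).

5'-CAGTTAATAAAAGCCGCGATCTGGGCACCAAAGTCTACGAAAGCGTAAGTATCTTT-3'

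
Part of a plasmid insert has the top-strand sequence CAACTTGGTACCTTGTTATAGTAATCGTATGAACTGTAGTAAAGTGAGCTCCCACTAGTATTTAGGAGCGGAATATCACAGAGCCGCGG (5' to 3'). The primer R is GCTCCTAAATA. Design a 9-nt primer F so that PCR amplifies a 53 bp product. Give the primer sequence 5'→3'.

The reverse primer's reverse complement TATTTAGGAGC matches the template at positions 59–69, so the product ends at position 69.
A 53 bp product then starts at position 69 − 53 + 1 = 17.
The forward primer is identical to the top strand there: TATAGTAAT.

5'-TATAGTAAT-3'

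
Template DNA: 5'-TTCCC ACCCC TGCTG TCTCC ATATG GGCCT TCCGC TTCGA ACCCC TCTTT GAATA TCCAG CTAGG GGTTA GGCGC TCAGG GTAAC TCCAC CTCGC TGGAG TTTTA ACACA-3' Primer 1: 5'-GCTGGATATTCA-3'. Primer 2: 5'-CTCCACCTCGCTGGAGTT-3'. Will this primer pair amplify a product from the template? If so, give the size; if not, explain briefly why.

Primer 1 (GCTGGATATTCA) has reverse complement TGAATATCCAGC, which matches the top strand at positions 50–61; primer 1 anneals to the top strand there with its 3' end pointing upstream toward position 50.
Primer 2 (CTCCACCTCGCTGGAGTT) matches the top strand directly at positions 85–102; it anneals to the bottom strand with its 3' end pointing downstream toward position 102.
The 3' ends diverge (primer 1 extends toward position 1, primer 2 toward position 110), so the primers never converge on a shared product.

No product — the primers' 3' ends point away from each other.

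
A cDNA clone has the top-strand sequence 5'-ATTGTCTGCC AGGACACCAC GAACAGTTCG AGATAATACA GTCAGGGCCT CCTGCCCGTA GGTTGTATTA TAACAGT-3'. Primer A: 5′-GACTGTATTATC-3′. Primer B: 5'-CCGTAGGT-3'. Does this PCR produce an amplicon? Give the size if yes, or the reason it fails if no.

Primer A (GACTGTATTATC) has reverse complement GATAATACAGTC, which matches the top strand at positions 32–43; primer A anneals to the top strand there with its 3' end pointing upstream toward position 32.
Primer B (CCGTAGGT) matches the top strand directly at positions 56–63; it anneals to the bottom strand with its 3' end pointing downstream toward position 63.
The 3' ends diverge (primer A extends toward position 1, primer B toward position 77), so the primers never converge on a shared product.

No product — the primers' 3' ends point away from each other.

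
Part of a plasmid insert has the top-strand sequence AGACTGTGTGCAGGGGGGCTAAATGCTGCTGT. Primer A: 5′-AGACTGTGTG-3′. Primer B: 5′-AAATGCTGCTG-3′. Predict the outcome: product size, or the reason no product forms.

No product — both primers anneal to the same strand and extend in the same direction.

Primer A (AGACTGTGTG) matches the top strand at positions 1–10 (3' end points downstream).
Primer B (AAATGCTGCTG) also matches the top strand directly, at positions 21–31 — its reverse complement CAGCAGCATTT is not present.
Both primers anneal to the bottom strand with 3' ends pointing the same way, so neither can prime synthesis back toward the other.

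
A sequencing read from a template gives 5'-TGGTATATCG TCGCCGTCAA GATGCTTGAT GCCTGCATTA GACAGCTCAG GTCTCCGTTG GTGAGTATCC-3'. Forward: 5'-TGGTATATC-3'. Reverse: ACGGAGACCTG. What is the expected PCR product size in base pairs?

58 bp

Forward primer TGGTATATC is found on the top strand at positions 1–9.
Taking the reverse complement of ACGGAGACCTG gives CAGGTCTCCGT, found at positions 48–58 on the template; the primer anneals here to the top strand with its 3' end pointing upstream.
The product runs from position 1 to position 58, so its length is 58 − 1 + 1 = 58 bp.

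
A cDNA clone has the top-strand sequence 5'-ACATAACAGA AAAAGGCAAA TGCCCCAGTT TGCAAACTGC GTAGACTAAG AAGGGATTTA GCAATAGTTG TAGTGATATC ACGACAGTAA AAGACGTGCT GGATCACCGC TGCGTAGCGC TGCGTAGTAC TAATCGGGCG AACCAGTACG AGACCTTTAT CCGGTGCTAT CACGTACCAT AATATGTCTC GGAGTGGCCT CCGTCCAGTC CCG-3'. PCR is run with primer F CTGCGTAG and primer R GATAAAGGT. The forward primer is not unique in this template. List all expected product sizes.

125 bp, 52 bp, 42 bp

The forward primer CTGCGTAG matches the top strand at positions 37–44, 110–117, 120–127.
The reverse primer's reverse complement is ACCTTTATC, matching at positions 153–161.
Each forward site pairs with the reverse site to give a product ending at position 161: sizes 125, 52, 42 bp.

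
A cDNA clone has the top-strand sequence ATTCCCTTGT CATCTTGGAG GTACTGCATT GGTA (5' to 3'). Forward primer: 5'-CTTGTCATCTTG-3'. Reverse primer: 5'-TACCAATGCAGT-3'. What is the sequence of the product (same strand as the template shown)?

Scanning the template, CTTGTCATCTTG occurs at positions 6–17; this primer anneals to the bottom strand there with its 3' end pointing downstream.
Taking the reverse complement of TACCAATGCAGT gives ACTGCATTGGTA, found at positions 23–34 on the template; the primer anneals here to the top strand with its 3' end pointing upstream.
The product is the template from position 6 through 34 (29 bp).

5'-CTTGTCATCTTGGAGGTACTGCATTGGTA-3'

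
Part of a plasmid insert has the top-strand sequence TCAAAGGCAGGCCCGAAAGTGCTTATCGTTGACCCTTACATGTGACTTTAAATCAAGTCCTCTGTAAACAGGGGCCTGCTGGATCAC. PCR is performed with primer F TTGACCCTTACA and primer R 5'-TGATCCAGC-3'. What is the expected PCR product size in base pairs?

Scanning the template, TTGACCCTTACA occurs at positions 29–40; this primer anneals to the bottom strand there with its 3' end pointing downstream.
Reverse complement of the reverse primer: GCTGGATCA. This occurs on the top strand at positions 78–86.
Product length = (reverse-primer end) − (forward-primer start) + 1 = 86 − 29 + 1 = 58 bp.

58 bp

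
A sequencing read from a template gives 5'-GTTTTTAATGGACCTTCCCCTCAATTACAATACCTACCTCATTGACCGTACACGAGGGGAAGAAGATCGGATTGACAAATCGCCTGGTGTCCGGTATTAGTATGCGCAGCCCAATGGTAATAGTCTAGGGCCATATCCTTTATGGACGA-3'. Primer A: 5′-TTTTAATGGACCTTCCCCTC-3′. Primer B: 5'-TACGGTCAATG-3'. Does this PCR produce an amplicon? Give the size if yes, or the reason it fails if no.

Primer A (TTTTAATGGACCTTCCCCTC) matches the top strand at positions 3–22; it acts as a forward primer.
Primer B's reverse complement is CATTGACCGTA, matching the top strand at positions 40–50; it acts as a reverse primer.
The 3' ends face each other across positions 3–50, giving a 48 bp product.

Yes — a 48 bp product.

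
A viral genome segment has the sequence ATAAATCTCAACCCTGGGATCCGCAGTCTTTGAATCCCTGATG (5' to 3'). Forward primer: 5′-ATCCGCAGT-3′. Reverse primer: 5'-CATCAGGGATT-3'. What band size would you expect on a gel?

Scanning the template, ATCCGCAGT occurs at positions 19–27; this primer anneals to the bottom strand there with its 3' end pointing downstream.
Reverse complement of the reverse primer: AATCCCTGATG. This occurs on the top strand at positions 33–43.
Product length = (reverse-primer end) − (forward-primer start) + 1 = 43 − 19 + 1 = 25 bp.

25 bp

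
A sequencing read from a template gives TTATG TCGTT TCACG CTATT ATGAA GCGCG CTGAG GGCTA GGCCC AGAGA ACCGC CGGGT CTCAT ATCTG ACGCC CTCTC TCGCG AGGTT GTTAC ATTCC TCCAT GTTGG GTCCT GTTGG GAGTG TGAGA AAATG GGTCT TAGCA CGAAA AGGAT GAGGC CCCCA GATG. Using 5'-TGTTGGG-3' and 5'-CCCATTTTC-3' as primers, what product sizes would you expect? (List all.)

33 bp, 23 bp

The forward primer TGTTGGG matches the top strand at positions 105–111, 115–121.
The reverse primer's reverse complement is GAAAATGGG, matching at positions 129–137.
Each forward site pairs with the reverse site to give a product ending at position 137: sizes 33, 23 bp.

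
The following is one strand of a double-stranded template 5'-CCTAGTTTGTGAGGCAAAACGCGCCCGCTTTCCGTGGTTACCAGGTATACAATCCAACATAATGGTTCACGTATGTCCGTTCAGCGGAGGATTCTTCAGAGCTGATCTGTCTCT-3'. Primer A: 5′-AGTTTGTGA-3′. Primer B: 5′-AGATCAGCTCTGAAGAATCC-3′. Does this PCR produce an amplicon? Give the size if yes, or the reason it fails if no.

Primer A (AGTTTGTGA) matches the top strand at positions 4–12; it acts as a forward primer.
Primer B's reverse complement is GGATTCTTCAGAGCTGATCT, matching the top strand at positions 89–108; it acts as a reverse primer.
The 3' ends face each other across positions 4–108, giving a 105 bp product.

Yes — a 105 bp product.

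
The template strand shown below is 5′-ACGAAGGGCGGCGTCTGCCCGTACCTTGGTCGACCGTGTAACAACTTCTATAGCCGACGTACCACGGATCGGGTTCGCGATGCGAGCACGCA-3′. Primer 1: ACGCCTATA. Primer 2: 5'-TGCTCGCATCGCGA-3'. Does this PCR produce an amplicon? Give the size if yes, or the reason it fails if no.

No product — primer 1 has no binding site in the template.

Primer 1 (ACGCCTATA) does not match the top strand, and its reverse complement TATAGGCGT does not match either.
With no annealing site for primer 1, no amplification occurs.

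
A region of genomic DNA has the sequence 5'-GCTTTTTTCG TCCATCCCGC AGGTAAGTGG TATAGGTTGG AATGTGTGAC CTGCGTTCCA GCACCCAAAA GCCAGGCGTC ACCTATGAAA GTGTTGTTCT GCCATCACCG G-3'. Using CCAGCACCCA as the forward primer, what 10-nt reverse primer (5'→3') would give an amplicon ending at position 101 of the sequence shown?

The forward primer binds at positions 58–67; the product's 3' end on the top strand is position 101.
The reverse primer anneals to the top strand over positions 92–101, i.e. to TGTTGTTCTG.
Its sequence written 5'→3' is the reverse complement: CAGAACAACA.

5'-CAGAACAACA-3'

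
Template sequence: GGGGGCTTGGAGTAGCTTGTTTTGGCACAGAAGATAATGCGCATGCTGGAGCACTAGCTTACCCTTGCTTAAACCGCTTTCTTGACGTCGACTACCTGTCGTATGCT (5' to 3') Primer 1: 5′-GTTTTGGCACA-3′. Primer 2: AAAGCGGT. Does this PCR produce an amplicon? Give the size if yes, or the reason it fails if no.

Primer 1 (GTTTTGGCACA) matches the top strand at positions 19–29; it acts as a forward primer.
Primer 2's reverse complement is ACCGCTTT, matching the top strand at positions 73–80; it acts as a reverse primer.
The 3' ends face each other across positions 19–80, giving a 62 bp product.

Yes — a 62 bp product.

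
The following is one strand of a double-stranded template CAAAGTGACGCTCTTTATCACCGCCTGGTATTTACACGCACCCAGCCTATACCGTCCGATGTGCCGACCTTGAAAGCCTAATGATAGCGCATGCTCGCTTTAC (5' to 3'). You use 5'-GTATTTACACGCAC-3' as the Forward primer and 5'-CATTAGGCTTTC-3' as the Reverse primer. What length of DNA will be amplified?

Scanning the template, GTATTTACACGCAC occurs at positions 28–41; this primer anneals to the bottom strand there with its 3' end pointing downstream.
The reverse primer's reverse complement is GAAAGCCTAATG, which matches the template at positions 72–83.
Amplicon spans positions 28–83: 56 bp.

56 bp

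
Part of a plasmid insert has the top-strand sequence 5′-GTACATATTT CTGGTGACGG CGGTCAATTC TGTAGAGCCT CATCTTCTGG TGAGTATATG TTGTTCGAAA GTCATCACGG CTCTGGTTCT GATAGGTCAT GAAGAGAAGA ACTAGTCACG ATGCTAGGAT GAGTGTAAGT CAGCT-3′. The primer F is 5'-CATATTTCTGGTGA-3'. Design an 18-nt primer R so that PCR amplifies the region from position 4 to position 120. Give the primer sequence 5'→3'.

5'-CGTGACTAGTTCTTCTCT-3'

The product's 3' end on the top strand is position 120.
The reverse primer anneals to the top strand over positions 103–120, i.e. to AGAGAAGAACTAGTCACG.
Its sequence written 5'→3' is the reverse complement: CGTGACTAGTTCTTCTCT.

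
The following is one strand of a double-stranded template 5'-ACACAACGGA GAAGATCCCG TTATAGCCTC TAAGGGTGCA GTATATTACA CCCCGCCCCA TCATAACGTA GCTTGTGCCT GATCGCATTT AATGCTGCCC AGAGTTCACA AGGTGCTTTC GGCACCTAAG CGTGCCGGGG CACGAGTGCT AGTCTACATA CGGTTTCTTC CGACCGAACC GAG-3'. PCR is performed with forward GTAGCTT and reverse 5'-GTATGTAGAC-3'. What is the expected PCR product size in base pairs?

Scanning the template, GTAGCTT occurs at positions 68–74; this primer anneals to the bottom strand there with its 3' end pointing downstream.
Reverse complement of the reverse primer: GTCTACATAC. This occurs on the top strand at positions 152–161.
The product runs from position 68 to position 161, so its length is 161 − 68 + 1 = 94 bp.

94 bp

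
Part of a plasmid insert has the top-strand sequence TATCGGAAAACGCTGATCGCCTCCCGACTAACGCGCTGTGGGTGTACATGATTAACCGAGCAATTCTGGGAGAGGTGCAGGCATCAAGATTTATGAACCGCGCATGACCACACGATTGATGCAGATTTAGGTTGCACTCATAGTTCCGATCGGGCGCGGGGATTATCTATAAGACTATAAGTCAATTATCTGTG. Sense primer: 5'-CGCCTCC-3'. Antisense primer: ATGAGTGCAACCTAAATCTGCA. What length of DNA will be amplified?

Forward primer CGCCTCC is found on the top strand at positions 18–24.
The reverse primer's reverse complement is TGCAGATTTAGGTTGCACTCAT, which matches the template at positions 120–141.
The product runs from position 18 to position 141, so its length is 141 − 18 + 1 = 124 bp.

124 bp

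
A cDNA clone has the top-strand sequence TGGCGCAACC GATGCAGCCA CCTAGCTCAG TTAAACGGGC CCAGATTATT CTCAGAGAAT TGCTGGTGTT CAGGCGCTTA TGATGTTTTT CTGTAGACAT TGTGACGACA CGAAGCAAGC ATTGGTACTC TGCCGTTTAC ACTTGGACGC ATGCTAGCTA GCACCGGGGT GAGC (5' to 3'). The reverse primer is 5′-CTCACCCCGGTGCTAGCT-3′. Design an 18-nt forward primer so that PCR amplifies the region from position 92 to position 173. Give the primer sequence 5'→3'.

5'-TGTAGACATTGTGACGAC-3'

The reverse primer's reverse complement AGCTAGCACCGGGGTGAG matches the template at positions 156–173; the product starts at position 92.
The forward primer is identical to the top strand over positions 92–109: TGTAGACATTGTGACGAC.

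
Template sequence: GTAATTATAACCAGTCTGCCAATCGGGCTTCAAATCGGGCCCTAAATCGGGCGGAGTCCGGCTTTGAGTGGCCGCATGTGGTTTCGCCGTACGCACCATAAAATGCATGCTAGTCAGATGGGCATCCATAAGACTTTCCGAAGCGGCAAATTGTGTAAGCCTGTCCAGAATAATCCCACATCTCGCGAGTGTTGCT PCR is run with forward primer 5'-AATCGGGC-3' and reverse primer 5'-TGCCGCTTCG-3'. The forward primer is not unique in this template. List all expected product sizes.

The forward primer AATCGGGC matches the top strand at positions 21–28, 33–40, 45–52.
The reverse primer's reverse complement is CGAAGCGGCA, matching at positions 139–148.
Each forward site pairs with the reverse site to give a product ending at position 148: sizes 128, 116, 104 bp.

128 bp, 116 bp, 104 bp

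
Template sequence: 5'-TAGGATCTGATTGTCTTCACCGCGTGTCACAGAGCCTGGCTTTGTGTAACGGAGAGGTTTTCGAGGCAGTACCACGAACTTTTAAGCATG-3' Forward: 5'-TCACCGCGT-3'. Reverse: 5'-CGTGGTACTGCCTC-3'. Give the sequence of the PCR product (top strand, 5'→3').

5'-TCACCGCGTGTCACAGAGCCTGGCTTTGTGTAACGGAGAGGTTTTCGAGGCAGTACCACG-3'

The forward primer matches the template at positions 17–25.
The reverse primer's reverse complement is GAGGCAGTACCACG, which matches the template at positions 63–76.
The product is the template from position 17 through 76 (60 bp).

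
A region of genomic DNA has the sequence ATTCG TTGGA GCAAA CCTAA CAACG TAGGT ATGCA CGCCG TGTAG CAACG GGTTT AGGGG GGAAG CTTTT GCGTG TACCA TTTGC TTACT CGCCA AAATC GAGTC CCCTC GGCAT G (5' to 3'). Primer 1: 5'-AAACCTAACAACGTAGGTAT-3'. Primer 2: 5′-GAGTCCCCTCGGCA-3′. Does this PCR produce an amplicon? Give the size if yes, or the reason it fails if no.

No product — both primers anneal to the same strand and extend in the same direction.

Primer 1 (AAACCTAACAACGTAGGTAT) matches the top strand at positions 13–32 (3' end points downstream).
Primer 2 (GAGTCCCCTCGGCA) also matches the top strand directly, at positions 101–114 — its reverse complement TGCCGAGGGGACTC is not present.
Both primers anneal to the bottom strand with 3' ends pointing the same way, so neither can prime synthesis back toward the other.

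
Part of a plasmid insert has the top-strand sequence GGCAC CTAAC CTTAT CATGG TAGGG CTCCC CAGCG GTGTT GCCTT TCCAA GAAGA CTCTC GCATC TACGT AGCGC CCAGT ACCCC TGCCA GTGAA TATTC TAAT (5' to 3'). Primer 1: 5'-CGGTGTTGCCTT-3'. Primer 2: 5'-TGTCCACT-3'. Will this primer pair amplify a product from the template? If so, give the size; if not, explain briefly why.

No product — primer 2 has no binding site in the template.

Primer 2 (TGTCCACT) does not match the top strand, and its reverse complement AGTGGACA does not match either.
With no annealing site for primer 2, no amplification occurs.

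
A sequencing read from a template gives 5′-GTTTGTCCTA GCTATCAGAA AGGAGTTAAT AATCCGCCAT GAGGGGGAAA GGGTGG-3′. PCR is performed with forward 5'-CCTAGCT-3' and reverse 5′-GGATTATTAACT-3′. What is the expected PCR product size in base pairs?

Forward primer CCTAGCT is found on the top strand at positions 7–13.
The reverse primer's reverse complement is AGTTAATAATCC, which matches the template at positions 24–35.
Product length = (reverse-primer end) − (forward-primer start) + 1 = 35 − 7 + 1 = 29 bp.

29 bp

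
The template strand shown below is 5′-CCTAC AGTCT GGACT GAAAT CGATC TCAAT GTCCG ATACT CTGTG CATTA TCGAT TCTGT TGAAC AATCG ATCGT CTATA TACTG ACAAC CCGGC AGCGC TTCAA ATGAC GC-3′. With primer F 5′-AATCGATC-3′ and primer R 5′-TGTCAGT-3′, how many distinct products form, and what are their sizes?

Two products: 71 bp, 23 bp

The forward primer AATCGATC matches the top strand at positions 18–25, 66–73.
The reverse primer's reverse complement is ACTGACA, matching at positions 82–88.
Each forward site pairs with the reverse site to give a product ending at position 88: sizes 71, 23 bp.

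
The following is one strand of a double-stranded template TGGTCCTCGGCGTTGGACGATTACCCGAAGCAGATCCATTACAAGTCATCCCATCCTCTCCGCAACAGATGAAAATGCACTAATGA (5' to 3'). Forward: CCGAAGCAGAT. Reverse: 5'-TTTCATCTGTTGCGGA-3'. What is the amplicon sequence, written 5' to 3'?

Forward primer CCGAAGCAGAT is found on the top strand at positions 25–35.
The reverse primer's reverse complement is TCCGCAACAGATGAAA, which matches the template at positions 59–74.
The product is the template from position 25 through 74 (50 bp).

5'-CCGAAGCAGATCCATTACAAGTCATCCCATCCTCTCCGCAACAGATGAAA-3'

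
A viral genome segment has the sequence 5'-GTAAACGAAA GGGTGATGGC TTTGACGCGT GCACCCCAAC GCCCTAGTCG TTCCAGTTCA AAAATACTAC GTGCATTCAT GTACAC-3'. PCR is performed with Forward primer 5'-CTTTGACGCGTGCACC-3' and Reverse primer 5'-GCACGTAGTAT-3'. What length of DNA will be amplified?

55 bp

Forward primer CTTTGACGCGTGCACC is found on the top strand at positions 20–35.
Reverse complement of the reverse primer: ATACTACGTGC. This occurs on the top strand at positions 64–74.
Product length = (reverse-primer end) − (forward-primer start) + 1 = 74 − 20 + 1 = 55 bp.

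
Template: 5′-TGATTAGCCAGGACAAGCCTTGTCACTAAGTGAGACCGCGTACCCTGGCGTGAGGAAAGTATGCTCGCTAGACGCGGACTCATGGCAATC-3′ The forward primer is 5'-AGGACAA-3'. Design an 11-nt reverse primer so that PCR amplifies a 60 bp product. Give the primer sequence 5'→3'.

5'-AGCGAGCATAC-3'

The forward primer binds at positions 10–16, so a 60 bp product ends at position 10 + 60 − 1 = 69.
The reverse primer anneals to the top strand over positions 59–69, i.e. to GTATGCTCGCT.
Its sequence written 5'→3' is the reverse complement: AGCGAGCATAC.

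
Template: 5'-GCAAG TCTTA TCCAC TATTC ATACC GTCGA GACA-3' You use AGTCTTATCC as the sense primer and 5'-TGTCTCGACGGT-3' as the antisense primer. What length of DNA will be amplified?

31 bp

Forward primer AGTCTTATCC is found on the top strand at positions 4–13.
Taking the reverse complement of TGTCTCGACGGT gives ACCGTCGAGACA, found at positions 23–34 on the template; the primer anneals here to the top strand with its 3' end pointing upstream.
The product runs from position 4 to position 34, so its length is 34 − 4 + 1 = 31 bp.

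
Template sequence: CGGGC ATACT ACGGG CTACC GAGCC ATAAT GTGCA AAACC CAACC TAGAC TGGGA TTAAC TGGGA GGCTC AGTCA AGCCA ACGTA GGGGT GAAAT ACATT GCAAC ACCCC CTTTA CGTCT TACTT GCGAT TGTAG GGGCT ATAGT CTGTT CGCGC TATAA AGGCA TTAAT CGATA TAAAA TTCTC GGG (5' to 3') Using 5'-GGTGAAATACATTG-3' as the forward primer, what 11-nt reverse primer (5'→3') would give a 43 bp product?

5'-ATCGCAAGTAA-3'

The forward primer binds at positions 88–101, so a 43 bp product ends at position 88 + 43 − 1 = 130.
The reverse primer anneals to the top strand over positions 120–130, i.e. to TTACTTGCGAT.
Its sequence written 5'→3' is the reverse complement: ATCGCAAGTAA.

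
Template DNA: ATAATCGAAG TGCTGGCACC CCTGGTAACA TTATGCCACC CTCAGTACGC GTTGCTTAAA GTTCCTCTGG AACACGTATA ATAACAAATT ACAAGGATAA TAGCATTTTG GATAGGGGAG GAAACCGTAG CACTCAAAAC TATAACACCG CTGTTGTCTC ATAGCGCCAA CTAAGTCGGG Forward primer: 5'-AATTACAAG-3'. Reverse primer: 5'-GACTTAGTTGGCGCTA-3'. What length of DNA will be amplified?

Scanning the template, AATTACAAG occurs at positions 87–95; this primer anneals to the bottom strand there with its 3' end pointing downstream.
Taking the reverse complement of GACTTAGTTGGCGCTA gives TAGCGCCAACTAAGTC, found at positions 162–177 on the template; the primer anneals here to the top strand with its 3' end pointing upstream.
Amplicon spans positions 87–177: 91 bp.

91 bp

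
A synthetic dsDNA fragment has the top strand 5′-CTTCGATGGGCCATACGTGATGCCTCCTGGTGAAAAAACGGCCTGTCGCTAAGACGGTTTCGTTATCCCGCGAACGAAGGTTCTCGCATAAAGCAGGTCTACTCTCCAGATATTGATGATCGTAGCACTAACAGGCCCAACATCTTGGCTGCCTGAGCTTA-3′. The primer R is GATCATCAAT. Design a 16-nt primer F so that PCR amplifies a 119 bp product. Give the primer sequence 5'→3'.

The reverse primer's reverse complement ATTGATGATC matches the template at positions 112–121, so the product ends at position 121.
A 119 bp product then starts at position 121 − 119 + 1 = 3.
The forward primer is identical to the top strand there: TCGATGGGCCATACGT.

5'-TCGATGGGCCATACGT-3'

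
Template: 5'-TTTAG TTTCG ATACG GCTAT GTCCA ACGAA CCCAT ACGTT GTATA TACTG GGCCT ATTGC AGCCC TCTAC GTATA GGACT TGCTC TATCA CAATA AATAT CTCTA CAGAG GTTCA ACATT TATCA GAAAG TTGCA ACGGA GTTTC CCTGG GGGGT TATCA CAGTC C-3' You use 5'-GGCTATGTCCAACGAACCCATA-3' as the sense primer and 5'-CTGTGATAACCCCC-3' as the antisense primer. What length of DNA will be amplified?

Forward primer GGCTATGTCCAACGAACCCATA is found on the top strand at positions 15–36.
Reverse complement of the reverse primer: GGGGGTTATCACAG. This occurs on the top strand at positions 150–163.
Product length = (reverse-primer end) − (forward-primer start) + 1 = 163 − 15 + 1 = 149 bp.

149 bp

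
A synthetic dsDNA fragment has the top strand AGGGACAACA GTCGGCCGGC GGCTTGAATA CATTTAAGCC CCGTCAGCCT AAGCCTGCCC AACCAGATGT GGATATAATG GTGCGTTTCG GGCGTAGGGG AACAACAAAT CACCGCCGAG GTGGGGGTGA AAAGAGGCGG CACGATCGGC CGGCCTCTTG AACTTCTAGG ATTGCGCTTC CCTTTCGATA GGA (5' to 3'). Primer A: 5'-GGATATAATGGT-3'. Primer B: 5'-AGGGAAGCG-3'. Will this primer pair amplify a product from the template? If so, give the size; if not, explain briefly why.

Yes — a 113 bp product.

Primer A (GGATATAATGGT) matches the top strand at positions 71–82; it acts as a forward primer.
Primer B's reverse complement is CGCTTCCCT, matching the top strand at positions 175–183; it acts as a reverse primer.
The 3' ends face each other across positions 71–183, giving a 113 bp product.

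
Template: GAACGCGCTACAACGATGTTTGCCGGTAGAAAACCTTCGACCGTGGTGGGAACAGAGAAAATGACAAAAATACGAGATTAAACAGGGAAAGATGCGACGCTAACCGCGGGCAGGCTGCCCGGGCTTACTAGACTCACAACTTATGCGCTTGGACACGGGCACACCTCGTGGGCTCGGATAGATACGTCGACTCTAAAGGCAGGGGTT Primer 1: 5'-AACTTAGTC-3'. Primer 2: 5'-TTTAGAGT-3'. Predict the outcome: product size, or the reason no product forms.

No product — primer 1 has no binding site in the template.

Primer 1 (AACTTAGTC) does not match the top strand, and its reverse complement GACTAAGTT does not match either.
With no annealing site for primer 1, no amplification occurs.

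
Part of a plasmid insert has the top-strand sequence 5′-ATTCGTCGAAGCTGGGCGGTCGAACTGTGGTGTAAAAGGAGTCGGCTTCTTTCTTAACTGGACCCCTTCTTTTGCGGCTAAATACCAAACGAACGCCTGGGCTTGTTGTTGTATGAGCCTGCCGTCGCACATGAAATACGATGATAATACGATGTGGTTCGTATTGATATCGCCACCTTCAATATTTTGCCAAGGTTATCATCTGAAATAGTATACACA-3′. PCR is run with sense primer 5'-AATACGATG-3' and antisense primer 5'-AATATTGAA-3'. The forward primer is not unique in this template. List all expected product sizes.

The forward primer AATACGATG matches the top strand at positions 135–143, 146–154.
The reverse primer's reverse complement is TTCAATATT, matching at positions 178–186.
Each forward site pairs with the reverse site to give a product ending at position 186: sizes 52, 41 bp.

52 bp, 41 bp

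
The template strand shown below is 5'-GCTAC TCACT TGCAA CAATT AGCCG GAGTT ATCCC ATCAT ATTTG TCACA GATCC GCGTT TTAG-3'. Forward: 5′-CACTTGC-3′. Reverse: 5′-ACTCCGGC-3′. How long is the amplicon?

Scanning the template, CACTTGC occurs at positions 7–13; this primer anneals to the bottom strand there with its 3' end pointing downstream.
The reverse primer's reverse complement is GCCGGAGT, which matches the template at positions 22–29.
Amplicon spans positions 7–29: 23 bp.

23 bp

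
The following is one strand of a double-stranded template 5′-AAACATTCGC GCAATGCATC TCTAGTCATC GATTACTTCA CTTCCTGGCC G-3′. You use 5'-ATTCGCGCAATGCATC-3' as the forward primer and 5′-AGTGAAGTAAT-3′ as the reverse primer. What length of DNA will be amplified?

The forward primer matches the template at positions 5–20.
Taking the reverse complement of AGTGAAGTAAT gives ATTACTTCACT, found at positions 32–42 on the template; the primer anneals here to the top strand with its 3' end pointing upstream.
Product length = (reverse-primer end) − (forward-primer start) + 1 = 42 − 5 + 1 = 38 bp.

38 bp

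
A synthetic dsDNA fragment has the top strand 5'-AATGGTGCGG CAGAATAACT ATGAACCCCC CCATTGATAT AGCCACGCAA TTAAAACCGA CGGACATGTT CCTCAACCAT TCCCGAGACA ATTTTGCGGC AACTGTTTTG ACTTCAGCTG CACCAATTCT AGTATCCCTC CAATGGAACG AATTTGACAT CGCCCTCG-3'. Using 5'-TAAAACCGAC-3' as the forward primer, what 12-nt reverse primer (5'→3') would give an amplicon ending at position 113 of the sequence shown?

5'-AGTCAAAACAGT-3'

The forward primer binds at positions 52–61; the product's 3' end on the top strand is position 113.
The reverse primer anneals to the top strand over positions 102–113, i.e. to ACTGTTTTGACT.
Its sequence written 5'→3' is the reverse complement: AGTCAAAACAGT.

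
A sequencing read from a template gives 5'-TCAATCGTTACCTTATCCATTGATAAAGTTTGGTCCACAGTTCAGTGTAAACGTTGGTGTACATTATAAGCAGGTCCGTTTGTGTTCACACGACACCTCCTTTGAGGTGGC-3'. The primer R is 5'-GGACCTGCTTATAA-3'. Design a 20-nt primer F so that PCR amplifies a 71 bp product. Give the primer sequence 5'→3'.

5'-GTTACCTTATCCATTGATAA-3'

The reverse primer's reverse complement TTATAAGCAGGTCC matches the template at positions 64–77, so the product ends at position 77.
A 71 bp product then starts at position 77 − 71 + 1 = 7.
The forward primer is identical to the top strand there: GTTACCTTATCCATTGATAA.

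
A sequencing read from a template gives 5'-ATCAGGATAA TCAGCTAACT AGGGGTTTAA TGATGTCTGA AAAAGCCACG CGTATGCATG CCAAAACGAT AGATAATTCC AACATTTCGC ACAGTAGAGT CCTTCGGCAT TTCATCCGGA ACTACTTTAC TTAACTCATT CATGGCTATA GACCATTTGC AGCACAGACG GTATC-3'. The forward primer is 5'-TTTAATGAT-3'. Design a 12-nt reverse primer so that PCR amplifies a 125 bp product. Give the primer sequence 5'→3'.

The forward primer binds at positions 26–34, so a 125 bp product ends at position 26 + 125 − 1 = 150.
The reverse primer anneals to the top strand over positions 139–150, i.e. to TTCATGGCTATA.
Its sequence written 5'→3' is the reverse complement: TATAGCCATGAA.

5'-TATAGCCATGAA-3'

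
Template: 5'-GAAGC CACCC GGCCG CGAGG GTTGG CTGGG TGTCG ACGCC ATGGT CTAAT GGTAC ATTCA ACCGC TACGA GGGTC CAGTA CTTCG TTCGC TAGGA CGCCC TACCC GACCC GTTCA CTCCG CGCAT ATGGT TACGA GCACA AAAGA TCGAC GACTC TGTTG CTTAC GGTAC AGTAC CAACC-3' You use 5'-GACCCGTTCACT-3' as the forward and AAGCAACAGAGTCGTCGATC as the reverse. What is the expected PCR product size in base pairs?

Scanning the template, GACCCGTTCACT occurs at positions 106–117; this primer anneals to the bottom strand there with its 3' end pointing downstream.
Reverse complement of the reverse primer: GATCGACGACTCTGTTGCTT. This occurs on the top strand at positions 144–163.
Product length = (reverse-primer end) − (forward-primer start) + 1 = 163 − 106 + 1 = 58 bp.

58 bp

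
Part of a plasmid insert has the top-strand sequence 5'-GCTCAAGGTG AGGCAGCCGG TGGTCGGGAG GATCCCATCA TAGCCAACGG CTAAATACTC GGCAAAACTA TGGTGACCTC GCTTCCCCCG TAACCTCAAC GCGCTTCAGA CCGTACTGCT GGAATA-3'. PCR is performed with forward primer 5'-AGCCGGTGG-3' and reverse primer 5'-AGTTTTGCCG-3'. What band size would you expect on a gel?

Scanning the template, AGCCGGTGG occurs at positions 15–23; this primer anneals to the bottom strand there with its 3' end pointing downstream.
Taking the reverse complement of AGTTTTGCCG gives CGGCAAAACT, found at positions 60–69 on the template; the primer anneals here to the top strand with its 3' end pointing upstream.
Product length = (reverse-primer end) − (forward-primer start) + 1 = 69 − 15 + 1 = 55 bp.

55 bp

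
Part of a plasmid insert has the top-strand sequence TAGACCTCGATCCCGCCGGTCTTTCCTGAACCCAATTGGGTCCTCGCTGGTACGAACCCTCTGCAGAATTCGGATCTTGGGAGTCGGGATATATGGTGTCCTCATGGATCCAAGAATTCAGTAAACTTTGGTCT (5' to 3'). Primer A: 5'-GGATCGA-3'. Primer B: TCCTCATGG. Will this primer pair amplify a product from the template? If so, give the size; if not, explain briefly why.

Primer A (GGATCGA) has reverse complement TCGATCC, which matches the top strand at positions 7–13; primer A anneals to the top strand there with its 3' end pointing upstream toward position 7.
Primer B (TCCTCATGG) matches the top strand directly at positions 99–107; it anneals to the bottom strand with its 3' end pointing downstream toward position 107.
The 3' ends diverge (primer A extends toward position 1, primer B toward position 134), so the primers never converge on a shared product.

No product — the primers' 3' ends point away from each other.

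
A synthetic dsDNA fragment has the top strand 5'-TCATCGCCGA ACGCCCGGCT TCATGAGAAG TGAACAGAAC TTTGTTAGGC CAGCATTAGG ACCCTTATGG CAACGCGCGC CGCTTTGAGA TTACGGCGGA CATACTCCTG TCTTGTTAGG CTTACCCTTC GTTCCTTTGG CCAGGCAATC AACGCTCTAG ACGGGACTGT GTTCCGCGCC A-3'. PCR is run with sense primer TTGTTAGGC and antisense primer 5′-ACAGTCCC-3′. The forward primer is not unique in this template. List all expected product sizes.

129 bp, 58 bp

The forward primer TTGTTAGGC matches the top strand at positions 42–50, 113–121.
The reverse primer's reverse complement is GGGACTGT, matching at positions 163–170.
Each forward site pairs with the reverse site to give a product ending at position 170: sizes 129, 58 bp.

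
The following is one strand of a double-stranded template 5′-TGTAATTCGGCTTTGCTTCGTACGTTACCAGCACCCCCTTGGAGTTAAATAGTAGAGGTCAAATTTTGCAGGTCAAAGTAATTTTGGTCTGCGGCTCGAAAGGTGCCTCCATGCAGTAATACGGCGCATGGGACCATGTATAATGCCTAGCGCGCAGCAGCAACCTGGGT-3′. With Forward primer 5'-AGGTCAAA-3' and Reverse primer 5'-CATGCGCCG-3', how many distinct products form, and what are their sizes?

Two products: 75 bp, 61 bp

The forward primer AGGTCAAA matches the top strand at positions 56–63, 70–77.
The reverse primer's reverse complement is CGGCGCATG, matching at positions 122–130.
Each forward site pairs with the reverse site to give a product ending at position 130: sizes 75, 61 bp.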